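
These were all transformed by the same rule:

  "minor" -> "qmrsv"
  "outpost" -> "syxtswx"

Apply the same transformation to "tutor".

Compare letters: m→q is +4, i→m is +4, n→r is +4 — a constant shift. It's a constant shift of +4 (ROT4).
On tutor: t+4=x, u+4=y, t+4=x, o+4=s, r+4=v.

xyxsv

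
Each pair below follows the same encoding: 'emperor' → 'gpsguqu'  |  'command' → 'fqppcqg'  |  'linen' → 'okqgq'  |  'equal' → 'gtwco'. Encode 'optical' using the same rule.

Vowels shift forward by 2 and consonants shift forward by 3.
Applying it to optical: o(vowel)+2=q, p(cons)+3=s, t(cons)+3=w, i(vowel)+2=k, c(cons)+3=f, a(vowel)+2=c, l(cons)+3=o.

qswkfco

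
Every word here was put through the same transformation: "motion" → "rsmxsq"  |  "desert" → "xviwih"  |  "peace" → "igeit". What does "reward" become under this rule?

The output letters match the input read backwards, each shifted +4: motion reversed is noitom. The word is reversed, then every letter is shifted forward by 4.
On reward: reverse → drawer; then shift: d+4=h, r+4=v, a+4=e, w+4=a, e+4=i, r+4=v.

hveaiv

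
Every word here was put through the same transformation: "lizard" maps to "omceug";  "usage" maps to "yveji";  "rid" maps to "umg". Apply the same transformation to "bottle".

eswwoi

Two shifts are in play — +4 for a/e/i/o/u, +3 for every other letter.
Applying it to bottle: b(cons)+3=e, o(vowel)+4=s, t(cons)+3=w, t(cons)+3=w, l(cons)+3=o, e(vowel)+4=i.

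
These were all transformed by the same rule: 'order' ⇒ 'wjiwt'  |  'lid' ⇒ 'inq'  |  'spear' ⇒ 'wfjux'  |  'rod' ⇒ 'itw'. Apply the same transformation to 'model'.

The output letters match the input read backwards, each shifted +5: order reversed is redro. The word is reversed, then every letter is shifted forward by 5.
For model: reverse → ledom; then shift: l+5=q, e+5=j, d+5=i, o+5=t, m+5=r.

qjitr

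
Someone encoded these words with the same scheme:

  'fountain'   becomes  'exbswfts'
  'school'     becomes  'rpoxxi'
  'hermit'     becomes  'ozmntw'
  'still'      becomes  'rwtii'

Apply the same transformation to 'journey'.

yxbmszv

f(5)→e(4) and o(14)→x(23) fit y≡5x+5 (mod 26); the inverse of 5 mod 26 is 21. Each letter's alphabet position (a=0..z=25) is mapped through 5·x+5 mod 26 — an affine cipher.
On journey: j(9)→5·9+5≡24=y; o(14)→5·14+5≡23=x; u(20)→5·20+5≡1=b; r(17)→5·17+5≡12=m; n(13)→5·13+5≡18=s; e(4)→5·4+5≡25=z; y(24)→5·24+5≡21=v (all mod 26).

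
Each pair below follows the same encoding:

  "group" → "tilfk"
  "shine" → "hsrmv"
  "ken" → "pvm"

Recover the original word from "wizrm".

drain

Letters are reflected about the middle of the alphabet (position → 25−position): Atbash.
Reversing it on wizrm: w↔d, i↔r, z↔a, r↔i, m↔n.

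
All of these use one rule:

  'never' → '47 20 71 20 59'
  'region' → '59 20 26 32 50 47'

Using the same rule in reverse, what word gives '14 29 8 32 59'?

n(#14)→47 and e(#5)→20: differences scale by 3, so n = 3·pos + 5. The formula is n = 3×(alphabet index, a=1) + 5.
Reversing it on 14 29 8 32 59: 14→(14−5)÷3=3=c, 29→(29−5)÷3=8=h, 8→(8−5)÷3=1=a, 32→(32−5)÷3=9=i, 59→(59−5)÷3=18=r.

chair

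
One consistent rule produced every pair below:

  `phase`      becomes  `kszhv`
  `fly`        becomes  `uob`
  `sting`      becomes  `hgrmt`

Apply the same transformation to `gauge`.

Each pair mirrors across the alphabet (p↔k, h↔s, a↔z): positions sum to 25. This is the alphabet-reversal cipher (Atbash): a becomes z, b becomes y, etc.
On gauge: g↔t, a↔z, u↔f, g↔t, e↔v.

tzftv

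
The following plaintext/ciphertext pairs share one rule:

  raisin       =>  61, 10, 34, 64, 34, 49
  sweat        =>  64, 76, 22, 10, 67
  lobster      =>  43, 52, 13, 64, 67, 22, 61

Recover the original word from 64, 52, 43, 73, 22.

solve

Each letter becomes 3×(its alphabet position, a=1..z=26) + 7.
Undoing it on 64, 52, 43, 73, 22: 64→(64−7)÷3=19=s, 52→(52−7)÷3=15=o, 43→(43−7)÷3=12=l, 73→(73−7)÷3=22=v, 22→(22−7)÷3=5=e.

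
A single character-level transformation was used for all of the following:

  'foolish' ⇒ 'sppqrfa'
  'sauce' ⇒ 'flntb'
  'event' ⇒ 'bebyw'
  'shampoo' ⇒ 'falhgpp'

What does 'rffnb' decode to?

issue

f(5)→s(18) and o(14)→p(15) fit y≡17x+11 (mod 26); the inverse of 17 mod 26 is 23. Treating letters as 0–25, the rule is x ↦ 17x + 11 (mod 26).
Undoing it on rffnb: r(17)→23·(17−11)≡8=i; f(5)→23·(5−11)≡18=s; f(5)→23·(5−11)≡18=s; n(13)→23·(13−11)≡20=u; b(1)→23·(1−11)≡4=e (all mod 26).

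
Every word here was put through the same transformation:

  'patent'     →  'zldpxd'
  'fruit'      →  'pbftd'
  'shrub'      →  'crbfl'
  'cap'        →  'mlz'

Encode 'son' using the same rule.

czx

The shift depends on letter class: consonant p→z is +10, but vowel a→l is +11. Two shifts are in play — +11 for a/e/i/o/u, +10 for every other letter.
For son: s(cons)+10=c, o(vowel)+11=z, n(cons)+10=x.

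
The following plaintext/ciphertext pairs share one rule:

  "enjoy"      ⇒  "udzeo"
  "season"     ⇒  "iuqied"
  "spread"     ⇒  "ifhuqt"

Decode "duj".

net

Compare letters: e→u is +16, n→d is +16, j→z is +16 — a constant shift. This is a Caesar cipher with shift 16.
Undoing it on duj: d−16=n, u−16=e, j−16=t.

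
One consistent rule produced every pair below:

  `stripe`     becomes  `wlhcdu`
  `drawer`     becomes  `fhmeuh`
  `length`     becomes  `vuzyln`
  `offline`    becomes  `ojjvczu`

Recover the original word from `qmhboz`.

carbon

s(18)→w(22) and t(19)→l(11) fit y≡15x+12 (mod 26); the inverse of 15 mod 26 is 7. Treating letters as 0–25, the rule is x ↦ 15x + 12 (mod 26).
Reversing it on qmhboz: q(16)→7·(16−12)≡2=c; m(12)→7·(12−12)≡0=a; h(7)→7·(7−12)≡17=r; b(1)→7·(1−12)≡1=b; o(14)→7·(14−12)≡14=o; z(25)→7·(25−12)≡13=n (all mod 26).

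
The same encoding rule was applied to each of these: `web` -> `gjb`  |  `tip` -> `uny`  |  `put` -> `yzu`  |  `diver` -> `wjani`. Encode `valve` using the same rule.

jaqfa

The output letters match the input read backwards, each shifted +5: web reversed is bew. The word is reversed, then every letter is shifted forward by 5.
Applying it to valve: reverse → evlav; then shift: e+5=j, v+5=a, l+5=q, a+5=f, v+5=a.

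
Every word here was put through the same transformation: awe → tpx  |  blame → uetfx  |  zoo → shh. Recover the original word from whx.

Compare letters: a→t is +19, w→p is +19, e→x is +19 — a constant shift. Every letter moves 19 places later in the alphabet, wrapping around z→a.
Decoding whx: w−19=d, h−19=o, x−19=e.

doe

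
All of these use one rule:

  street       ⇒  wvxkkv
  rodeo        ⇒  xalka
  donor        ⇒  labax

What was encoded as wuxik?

This is an affine cipher: with a=0,…,z=25, each position x becomes (25x+14) mod 26.
Decoding wuxik: w(22)→25·(22−14)≡18=s; u(20)→25·(20−14)≡20=u; x(23)→25·(23−14)≡17=r; i(8)→25·(8−14)≡6=g; k(10)→25·(10−14)≡4=e (all mod 26).

surge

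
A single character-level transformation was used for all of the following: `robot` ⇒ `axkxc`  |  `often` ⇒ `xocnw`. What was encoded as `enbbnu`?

Compare letters: r→a is +9, o→x is +9, b→k is +9 — a constant shift. Every letter moves 9 places later in the alphabet, wrapping around z→a.
Reversing it on enbbnu: e−9=v, n−9=e, b−9=s, b−9=s, n−9=e, u−9=l.

vessel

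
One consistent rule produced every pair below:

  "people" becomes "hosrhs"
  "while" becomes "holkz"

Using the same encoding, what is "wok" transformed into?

The output letters match the input read backwards, each shifted +3: people reversed is elpoep. Read the word backwards and shift each letter +3.
For wok: reverse → kow; then shift: k+3=n, o+3=r, w+3=z.

nrz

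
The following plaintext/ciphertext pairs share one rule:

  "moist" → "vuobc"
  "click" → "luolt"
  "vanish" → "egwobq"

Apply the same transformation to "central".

The shift depends on letter class: consonant m→v is +9, but vowel o→u is +6. Two shifts are in play — +6 for a/e/i/o/u, +9 for every other letter.
For central: c(cons)+9=l, e(vowel)+6=k, n(cons)+9=w, t(cons)+9=c, r(cons)+9=a, a(vowel)+6=g, l(cons)+9=u.

lkwcagu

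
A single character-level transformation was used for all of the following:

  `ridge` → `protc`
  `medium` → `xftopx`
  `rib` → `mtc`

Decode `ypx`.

men

The output letters match the input read backwards, each shifted +11: ridge reversed is egdir. Two steps: reverse the string, then apply a Caesar shift of +11.
Decoding ypx: shift back: y−11=n, p−11=e, x−11=m → nem; then reverse → men.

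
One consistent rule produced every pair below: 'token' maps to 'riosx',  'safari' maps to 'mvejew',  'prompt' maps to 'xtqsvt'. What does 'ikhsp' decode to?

lodge

Read the word backwards and shift each letter +4.
Undoing it on ikhsp: shift back: i−4=e, k−4=g, h−4=d, s−4=o, p−4=l → egdol; then reverse → lodge.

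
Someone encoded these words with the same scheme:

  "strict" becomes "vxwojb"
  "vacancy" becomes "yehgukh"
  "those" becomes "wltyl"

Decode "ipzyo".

In strict: s→v is +3, t→x is +4, r→w is +5, i→o is +6 — the shift increases by 1 each position. Each letter shifts forward by (position + 3), i.e. 3, 4, 5, … — the shift grows by one for each successive letter.
Undoing it on ipzyo: i−3=f, p−4=l, z−5=u, y−6=s, o−7=h.

flush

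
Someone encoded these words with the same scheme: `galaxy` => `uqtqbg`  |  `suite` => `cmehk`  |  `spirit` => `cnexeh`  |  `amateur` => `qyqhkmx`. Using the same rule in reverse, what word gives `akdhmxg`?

century

g(6)→u(20) and a(0)→q(16) fit y≡5x+16 (mod 26); the inverse of 5 mod 26 is 21. Treating letters as 0–25, the rule is x ↦ 5x + 16 (mod 26).
Decoding akdhmxg: a(0)→21·(0−16)≡2=c; k(10)→21·(10−16)≡4=e; d(3)→21·(3−16)≡13=n; h(7)→21·(7−16)≡19=t; m(12)→21·(12−16)≡20=u; x(23)→21·(23−16)≡17=r; g(6)→21·(6−16)≡24=y (all mod 26).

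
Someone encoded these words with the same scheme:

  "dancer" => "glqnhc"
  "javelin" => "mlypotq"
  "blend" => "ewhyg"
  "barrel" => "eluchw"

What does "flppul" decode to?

camera

Shifts by position in dancer: pos 0: d→g (+3), pos 1: a→l (+11), pos 2: n→q (+3), pos 3: c→n (+11) — repeating every 2. A repeating key of period 2 is used — shifts +3, +11 over and over.
Reversing it on flppul: f−3=c, l−11=a, p−3=m, p−11=e, u−3=r, l−11=a.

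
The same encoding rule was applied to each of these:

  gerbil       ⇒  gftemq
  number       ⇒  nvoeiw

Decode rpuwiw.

In gerbil: g→g is +0, e→f is +1, r→t is +2, b→e is +3 — the shift increases by 1 each position. Each letter shifts forward by its position index (0, 1, 2, …) — the shift grows by one for each successive letter.
Undoing it on rpuwiw: r−0=r, p−1=o, u−2=s, w−3=t, i−4=e, w−5=r.

roster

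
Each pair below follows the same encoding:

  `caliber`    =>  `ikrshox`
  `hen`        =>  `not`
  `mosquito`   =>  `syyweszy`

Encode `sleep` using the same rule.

yroov

The shift depends on letter class: consonant c→i is +6, but vowel a→k is +10. Two shifts are in play — +10 for a/e/i/o/u, +6 for every other letter.
Applying it to sleep: s(cons)+6=y, l(cons)+6=r, e(vowel)+10=o, e(vowel)+10=o, p(cons)+6=v.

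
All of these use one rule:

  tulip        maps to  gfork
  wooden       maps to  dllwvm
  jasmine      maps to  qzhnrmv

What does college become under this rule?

Each pair mirrors across the alphabet (t↔g, u↔f, l↔o): positions sum to 25. Letters are reflected about the middle of the alphabet (position → 25−position): Atbash.
Applying it to college: c↔x, o↔l, l↔o, l↔o, e↔v, g↔t, e↔v.

xloovtv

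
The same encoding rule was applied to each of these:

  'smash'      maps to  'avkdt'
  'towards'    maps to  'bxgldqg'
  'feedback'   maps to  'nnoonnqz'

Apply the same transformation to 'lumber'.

In smash: s→a is +8, m→v is +9, a→k is +10, s→d is +11 — the shift increases by 1 each position. The shift increases by 1 at each position, starting from +8: 8, 9, 10, ….
On lumber: l+8=t, u+9=d, m+10=w, b+11=m, e+12=q, r+13=e.

tdwmqe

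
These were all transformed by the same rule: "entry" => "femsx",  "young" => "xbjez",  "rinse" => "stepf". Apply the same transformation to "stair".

pmrts

e(4)→f(5) and n(13)→e(4) fit y≡23x+17 (mod 26); the inverse of 23 mod 26 is 17. Treating letters as 0–25, the rule is x ↦ 23x + 17 (mod 26).
Applying it to stair: s(18)→23·18+17≡15=p; t(19)→23·19+17≡12=m; a(0)→23·0+17≡17=r; i(8)→23·8+17≡19=t; r(17)→23·17+17≡18=s (all mod 26).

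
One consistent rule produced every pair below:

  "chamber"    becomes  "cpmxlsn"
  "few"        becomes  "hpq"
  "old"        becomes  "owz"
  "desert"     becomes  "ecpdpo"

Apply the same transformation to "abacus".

Two steps: reverse the string, then apply a Caesar shift of +11.
Applying it to abacus: reverse → sucaba; then shift: s+11=d, u+11=f, c+11=n, a+11=l, b+11=m, a+11=l.

dfnlml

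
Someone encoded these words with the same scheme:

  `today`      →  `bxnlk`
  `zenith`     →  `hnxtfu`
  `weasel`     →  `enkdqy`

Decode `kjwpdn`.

camera

In today: t→b is +8, o→x is +9, d→n is +10, a→l is +11 — the shift increases by 1 each position. Each letter shifts forward by (position + 8), i.e. 8, 9, 10, … — the shift grows by one for each successive letter.
Reversing it on kjwpdn: k−8=c, j−9=a, w−10=m, p−11=e, d−12=r, n−13=a.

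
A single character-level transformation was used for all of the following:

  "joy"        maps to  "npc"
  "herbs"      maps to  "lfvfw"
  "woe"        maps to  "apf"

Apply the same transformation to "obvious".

The shift depends on letter class: consonant j→n is +4, but vowel o→p is +1. Two shifts are in play — +1 for a/e/i/o/u, +4 for every other letter.
On obvious: o(vowel)+1=p, b(cons)+4=f, v(cons)+4=z, i(vowel)+1=j, o(vowel)+1=p, u(vowel)+1=v, s(cons)+4=w.

pfzjpvw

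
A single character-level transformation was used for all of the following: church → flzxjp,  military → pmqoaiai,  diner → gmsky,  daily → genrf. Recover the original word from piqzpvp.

In church: c→f is +3, h→l is +4, u→z is +5, r→x is +6 — the shift increases by 1 each position. The shift increases by 1 at each position, starting from +3: 3, 4, 5, ….
Undoing it on piqzpvp: p−3=m, i−4=e, q−5=l, z−6=t, p−7=i, v−8=n, p−9=g.

melting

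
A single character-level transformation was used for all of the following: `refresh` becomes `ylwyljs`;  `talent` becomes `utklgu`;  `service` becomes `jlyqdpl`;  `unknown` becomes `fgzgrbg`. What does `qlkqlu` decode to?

r(17)→y(24) and e(4)→l(11) fit y≡11x+19 (mod 26); the inverse of 11 mod 26 is 19. Each letter's alphabet position (a=0..z=25) is mapped through 11·x+19 mod 26 — an affine cipher.
Reversing it on qlkqlu: q(16)→19·(16−19)≡21=v; l(11)→19·(11−19)≡4=e; k(10)→19·(10−19)≡11=l; q(16)→19·(16−19)≡21=v; l(11)→19·(11−19)≡4=e; u(20)→19·(20−19)≡19=t (all mod 26).

velvet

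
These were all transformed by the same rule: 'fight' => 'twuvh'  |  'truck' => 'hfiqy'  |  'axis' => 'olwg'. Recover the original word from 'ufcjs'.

grove

Compare letters: f→t is +14, i→w is +14, g→u is +14 — a constant shift. Every letter moves 14 places later in the alphabet, wrapping around z→a.
Reversing it on ufcjs: u−14=g, f−14=r, c−14=o, j−14=v, s−14=e.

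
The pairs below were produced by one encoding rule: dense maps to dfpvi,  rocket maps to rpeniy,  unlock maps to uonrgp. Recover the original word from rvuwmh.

Each letter shifts forward by its position index (0, 1, 2, …) — the shift grows by one for each successive letter.
Undoing it on rvuwmh: r−0=r, v−1=u, u−2=s, w−3=t, m−4=i, h−5=c.

rustic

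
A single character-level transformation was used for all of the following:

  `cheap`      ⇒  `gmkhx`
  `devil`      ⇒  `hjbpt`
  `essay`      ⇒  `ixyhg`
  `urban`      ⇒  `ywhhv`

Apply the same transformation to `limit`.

In cheap: c→g is +4, h→m is +5, e→k is +6, a→h is +7 — the shift increases by 1 each position. Each letter shifts forward by (position + 4), i.e. 4, 5, 6, … — the shift grows by one for each successive letter.
Applying it to limit: l+4=p, i+5=n, m+6=s, i+7=p, t+8=b.

pnspb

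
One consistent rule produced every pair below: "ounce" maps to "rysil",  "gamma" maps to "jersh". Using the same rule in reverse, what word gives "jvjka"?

greet

In ounce: o→r is +3, u→y is +4, n→s is +5, c→i is +6 — the shift increases by 1 each position. Letter i (0-indexed) is shifted by i+3, so successive shifts are 3, 4, 5, ….
Decoding jvjka: j−3=g, v−4=r, j−5=e, k−6=e, a−7=t.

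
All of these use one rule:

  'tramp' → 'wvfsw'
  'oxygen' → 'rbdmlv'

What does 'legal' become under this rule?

In tramp: t→w is +3, r→v is +4, a→f is +5, m→s is +6 — the shift increases by 1 each position. The shift increases by 1 at each position, starting from +3: 3, 4, 5, ….
For legal: l+3=o, e+4=i, g+5=l, a+6=g, l+7=s.

oilgs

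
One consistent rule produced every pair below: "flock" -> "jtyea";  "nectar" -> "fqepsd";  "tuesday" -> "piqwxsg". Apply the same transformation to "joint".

hyofp

Each letter's alphabet position (a=0..z=25) is mapped through 19·x+18 mod 26 — an affine cipher.
For joint: j(9)→19·9+18≡7=h; o(14)→19·14+18≡24=y; i(8)→19·8+18≡14=o; n(13)→19·13+18≡5=f; t(19)→19·19+18≡15=p (all mod 26).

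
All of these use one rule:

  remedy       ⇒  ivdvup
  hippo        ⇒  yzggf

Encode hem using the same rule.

yvd

Compare letters: r→i is +17, e→v is +17, m→d is +17 — a constant shift. This is a Caesar cipher with shift 17.
For hem: h+17=y, e+17=v, m+17=d.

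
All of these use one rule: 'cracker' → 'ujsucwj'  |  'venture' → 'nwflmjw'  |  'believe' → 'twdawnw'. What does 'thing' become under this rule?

lzafy

Compare letters: c→u is +18, r→j is +18, a→s is +18 — a constant shift. It's a constant shift of +18 (ROT18).
On thing: t+18=l, h+18=z, i+18=a, n+18=f, g+18=y.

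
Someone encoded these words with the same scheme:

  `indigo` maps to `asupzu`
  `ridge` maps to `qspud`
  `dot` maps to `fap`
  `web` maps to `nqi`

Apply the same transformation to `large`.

The output letters match the input read backwards, each shifted +12: indigo reversed is ogidni. Two steps: reverse the string, then apply a Caesar shift of +12.
On large: reverse → egral; then shift: e+12=q, g+12=s, r+12=d, a+12=m, l+12=x.

qsdmx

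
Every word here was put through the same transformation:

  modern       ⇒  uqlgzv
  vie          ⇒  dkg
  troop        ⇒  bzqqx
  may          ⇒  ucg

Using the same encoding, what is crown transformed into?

kzqev

The shift depends on letter class: consonant m→u is +8, but vowel o→q is +2. Vowels shift forward by 2 and consonants shift forward by 8.
Applying it to crown: c(cons)+8=k, r(cons)+8=z, o(vowel)+2=q, w(cons)+8=e, n(cons)+8=v.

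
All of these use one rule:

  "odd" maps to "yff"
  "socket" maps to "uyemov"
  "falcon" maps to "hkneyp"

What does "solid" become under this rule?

uynsf

The shift depends on letter class: consonant d→f is +2, but vowel o→y is +10. Two shifts are in play — +10 for a/e/i/o/u, +2 for every other letter.
On solid: s(cons)+2=u, o(vowel)+10=y, l(cons)+2=n, i(vowel)+10=s, d(cons)+2=f.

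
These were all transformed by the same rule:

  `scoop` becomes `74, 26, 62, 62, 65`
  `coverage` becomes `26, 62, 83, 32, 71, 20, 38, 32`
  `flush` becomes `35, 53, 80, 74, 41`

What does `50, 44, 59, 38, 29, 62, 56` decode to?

kingdom

s(#19)→74 and c(#3)→26: differences scale by 3, so n = 3·pos + 17. With a=1..z=26, the number is 3·pos + 17.
Decoding 50, 44, 59, 38, 29, 62, 56: 50→(50−17)÷3=11=k, 44→(44−17)÷3=9=i, 59→(59−17)÷3=14=n, 38→(38−17)÷3=7=g, 29→(29−17)÷3=4=d, 62→(62−17)÷3=15=o, 56→(56−17)÷3=13=m.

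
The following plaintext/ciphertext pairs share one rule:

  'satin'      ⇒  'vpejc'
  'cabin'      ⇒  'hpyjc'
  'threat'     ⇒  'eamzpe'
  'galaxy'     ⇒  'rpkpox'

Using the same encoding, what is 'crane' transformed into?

This is an affine cipher: with a=0,…,z=25, each position x becomes (9x+15) mod 26.
Applying it to crane: c(2)→9·2+15≡7=h; r(17)→9·17+15≡12=m; a(0)→9·0+15≡15=p; n(13)→9·13+15≡2=c; e(4)→9·4+15≡25=z (all mod 26).

hmpcz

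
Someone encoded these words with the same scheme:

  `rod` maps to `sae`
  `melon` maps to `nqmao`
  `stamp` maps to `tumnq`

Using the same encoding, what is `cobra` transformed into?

The shift depends on letter class: consonant r→s is +1, but vowel o→a is +12. Vowels shift forward by 12 and consonants shift forward by 1.
For cobra: c(cons)+1=d, o(vowel)+12=a, b(cons)+1=c, r(cons)+1=s, a(vowel)+12=m.

dacsm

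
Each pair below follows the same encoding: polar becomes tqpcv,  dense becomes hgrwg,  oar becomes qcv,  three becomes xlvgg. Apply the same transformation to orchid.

The shift depends on letter class: consonant p→t is +4, but vowel o→q is +2. Vowels shift forward by 2 and consonants shift forward by 4.
On orchid: o(vowel)+2=q, r(cons)+4=v, c(cons)+4=g, h(cons)+4=l, i(vowel)+2=k, d(cons)+4=h.

qvglkh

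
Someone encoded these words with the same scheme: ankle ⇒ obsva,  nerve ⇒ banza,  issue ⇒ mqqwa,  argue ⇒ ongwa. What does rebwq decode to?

bonus

a(0)→o(14) and n(13)→b(1) fit y≡3x+14 (mod 26); the inverse of 3 mod 26 is 9. Each letter's alphabet position (a=0..z=25) is mapped through 3·x+14 mod 26 — an affine cipher.
Undoing it on rebwq: r(17)→9·(17−14)≡1=b; e(4)→9·(4−14)≡14=o; b(1)→9·(1−14)≡13=n; w(22)→9·(22−14)≡20=u; q(16)→9·(16−14)≡18=s (all mod 26).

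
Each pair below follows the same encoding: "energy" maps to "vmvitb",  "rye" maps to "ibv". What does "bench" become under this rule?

Each pair mirrors across the alphabet (e↔v, n↔m, e↔v): positions sum to 25. Letters are reflected about the middle of the alphabet (position → 25−position): Atbash.
On bench: b↔y, e↔v, n↔m, c↔x, h↔s.

yvmxs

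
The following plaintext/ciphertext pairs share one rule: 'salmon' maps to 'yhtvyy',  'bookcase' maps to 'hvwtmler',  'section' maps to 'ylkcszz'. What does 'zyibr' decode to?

trash

In salmon: s→y is +6, a→h is +7, l→t is +8, m→v is +9 — the shift increases by 1 each position. The shift increases by 1 at each position, starting from +6: 6, 7, 8, ….
Reversing it on zyibr: z−6=t, y−7=r, i−8=a, b−9=s, r−10=h.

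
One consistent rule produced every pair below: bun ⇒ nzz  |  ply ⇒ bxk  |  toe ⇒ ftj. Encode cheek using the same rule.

otjjw

The rule splits by letter class: vowels +5, consonants +12.
Applying it to cheek: c(cons)+12=o, h(cons)+12=t, e(vowel)+5=j, e(vowel)+5=j, k(cons)+12=w.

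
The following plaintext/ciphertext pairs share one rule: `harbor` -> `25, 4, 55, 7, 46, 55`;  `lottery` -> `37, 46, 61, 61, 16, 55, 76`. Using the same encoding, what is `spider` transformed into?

The formula is n = 3×(alphabet index, a=1) + 1.
For spider: s=19→58, p=16→49, i=9→28, d=4→13, e=5→16, r=18→55.

58, 49, 28, 13, 16, 55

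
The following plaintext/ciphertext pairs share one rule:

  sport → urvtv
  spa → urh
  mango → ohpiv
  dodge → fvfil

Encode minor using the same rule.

oppvt

The shift depends on letter class: consonant s→u is +2, but vowel o→v is +7. Two shifts are in play — +7 for a/e/i/o/u, +2 for every other letter.
On minor: m(cons)+2=o, i(vowel)+7=p, n(cons)+2=p, o(vowel)+7=v, r(cons)+2=t.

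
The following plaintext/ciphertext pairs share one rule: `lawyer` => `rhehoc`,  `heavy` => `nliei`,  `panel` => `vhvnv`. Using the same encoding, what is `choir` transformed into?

iowrb

In lawyer: l→r is +6, a→h is +7, w→e is +8, y→h is +9 — the shift increases by 1 each position. Each letter shifts forward by (position + 6), i.e. 6, 7, 8, … — the shift grows by one for each successive letter.
On choir: c+6=i, h+7=o, o+8=w, i+9=r, r+10=b.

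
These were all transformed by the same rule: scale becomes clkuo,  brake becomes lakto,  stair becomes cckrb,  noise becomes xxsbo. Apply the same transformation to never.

xnfnb

Shifts by position in scale: pos 0: s→c (+10), pos 1: c→l (+9), pos 2: a→k (+10), pos 3: l→u (+9) — repeating every 2. A repeating key of period 2 is used — shifts +10, +9 over and over.
For never: n+10=x, e+9=n, v+10=f, e+9=n, r+10=b.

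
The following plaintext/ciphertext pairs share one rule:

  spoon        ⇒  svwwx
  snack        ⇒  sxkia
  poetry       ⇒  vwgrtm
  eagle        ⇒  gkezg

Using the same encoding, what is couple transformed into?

iwqvzg

s(18)→s(18) and p(15)→v(21) fit y≡25x+10 (mod 26); the inverse of 25 mod 26 is 25. Each letter's alphabet position (a=0..z=25) is mapped through 25·x+10 mod 26 — an affine cipher.
For couple: c(2)→25·2+10≡8=i; o(14)→25·14+10≡22=w; u(20)→25·20+10≡16=q; p(15)→25·15+10≡21=v; l(11)→25·11+10≡25=z; e(4)→25·4+10≡6=g (all mod 26).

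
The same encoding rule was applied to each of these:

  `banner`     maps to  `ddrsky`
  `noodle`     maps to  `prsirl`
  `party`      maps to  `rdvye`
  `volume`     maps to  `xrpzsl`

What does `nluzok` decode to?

liquid

In banner: b→d is +2, a→d is +3, n→r is +4, n→s is +5 — the shift increases by 1 each position. Each letter shifts forward by (position + 2), i.e. 2, 3, 4, … — the shift grows by one for each successive letter.
Decoding nluzok: n−2=l, l−3=i, u−4=q, z−5=u, o−6=i, k−7=d.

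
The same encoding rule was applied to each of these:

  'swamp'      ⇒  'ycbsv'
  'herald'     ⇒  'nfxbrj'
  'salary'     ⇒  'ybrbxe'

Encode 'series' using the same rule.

yfxjfy

The shift depends on letter class: consonant s→y is +6, but vowel a→b is +1. Two shifts are in play — +1 for a/e/i/o/u, +6 for every other letter.
Applying it to series: s(cons)+6=y, e(vowel)+1=f, r(cons)+6=x, i(vowel)+1=j, e(vowel)+1=f, s(cons)+6=y.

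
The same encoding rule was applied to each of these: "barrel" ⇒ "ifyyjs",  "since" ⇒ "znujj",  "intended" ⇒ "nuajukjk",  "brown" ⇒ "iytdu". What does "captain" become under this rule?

jfwafnu

Vowels shift forward by 5 and consonants shift forward by 7.
For captain: c(cons)+7=j, a(vowel)+5=f, p(cons)+7=w, t(cons)+7=a, a(vowel)+5=f, i(vowel)+5=n, n(cons)+7=u.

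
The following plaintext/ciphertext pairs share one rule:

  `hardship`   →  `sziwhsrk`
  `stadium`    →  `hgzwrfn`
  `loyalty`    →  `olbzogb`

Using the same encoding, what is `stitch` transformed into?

hgrgxs

Each pair mirrors across the alphabet (h↔s, a↔z, r↔i): positions sum to 25. This is the alphabet-reversal cipher (Atbash): a becomes z, b becomes y, etc.
On stitch: s↔h, t↔g, i↔r, t↔g, c↔x, h↔s.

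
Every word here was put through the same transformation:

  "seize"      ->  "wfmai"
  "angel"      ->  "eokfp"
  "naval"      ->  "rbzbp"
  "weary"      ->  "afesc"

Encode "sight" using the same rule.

The shifts repeat in a cycle of length 2: positions 0,1,… shift by +4, +1, then the pattern repeats.
On sight: s+4=w, i+1=j, g+4=k, h+1=i, t+4=x.

wjkix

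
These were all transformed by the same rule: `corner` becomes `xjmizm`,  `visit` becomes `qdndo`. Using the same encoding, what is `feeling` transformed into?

azzgdib

Compare letters: c→x is +21, o→j is +21, r→m is +21 — a constant shift. Every letter moves 21 places later in the alphabet, wrapping around z→a.
For feeling: f+21=a, e+21=z, e+21=z, l+21=g, i+21=d, n+21=i, g+21=b.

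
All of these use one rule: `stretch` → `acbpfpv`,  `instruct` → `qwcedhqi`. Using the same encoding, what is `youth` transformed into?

gxeet

Letter i (0-indexed) is shifted by i+8, so successive shifts are 8, 9, 10, ….
On youth: y+8=g, o+9=x, u+10=e, t+11=e, h+12=t.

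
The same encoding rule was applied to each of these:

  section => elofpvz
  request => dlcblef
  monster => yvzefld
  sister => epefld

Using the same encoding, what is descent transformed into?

pleolzf

The shift depends on letter class: consonant s→e is +12, but vowel e→l is +7. Vowels shift forward by 7 and consonants shift forward by 12.
Applying it to descent: d(cons)+12=p, e(vowel)+7=l, s(cons)+12=e, c(cons)+12=o, e(vowel)+7=l, n(cons)+12=z, t(cons)+12=f.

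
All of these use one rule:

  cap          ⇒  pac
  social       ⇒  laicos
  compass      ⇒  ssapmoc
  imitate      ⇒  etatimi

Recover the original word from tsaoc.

The output letters match the input read backwards: cap reversed is pac. The word is simply reversed.
Undoing it on tsaoc: then reverse → coast.

coast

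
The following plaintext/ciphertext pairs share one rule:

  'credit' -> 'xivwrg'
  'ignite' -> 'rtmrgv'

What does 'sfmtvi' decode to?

hunger

Each pair mirrors across the alphabet (c↔x, r↔i, e↔v): positions sum to 25. Each letter is replaced by its mirror in the alphabet: a↔z, b↔y, c↔x, and so on (the Atbash cipher).
Undoing it on sfmtvi: s↔h, f↔u, m↔n, t↔g, v↔e, i↔r.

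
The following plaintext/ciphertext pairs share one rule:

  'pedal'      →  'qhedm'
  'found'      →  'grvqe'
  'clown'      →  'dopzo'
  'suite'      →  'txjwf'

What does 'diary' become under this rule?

Shifts by position in pedal: pos 0: p→q (+1), pos 1: e→h (+3), pos 2: d→e (+1), pos 3: a→d (+3) — repeating every 2. The shifts repeat in a cycle of length 2: positions 0,1,… shift by +1, +3, then the pattern repeats.
On diary: d+1=e, i+3=l, a+1=b, r+3=u, y+1=z.

elbuz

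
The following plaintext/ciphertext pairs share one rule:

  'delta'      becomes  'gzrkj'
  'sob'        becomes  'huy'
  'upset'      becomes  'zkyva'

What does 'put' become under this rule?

The output letters match the input read backwards, each shifted +6: delta reversed is atled. The word is reversed, then every letter is shifted forward by 6.
Applying it to put: reverse → tup; then shift: t+6=z, u+6=a, p+6=v.

zav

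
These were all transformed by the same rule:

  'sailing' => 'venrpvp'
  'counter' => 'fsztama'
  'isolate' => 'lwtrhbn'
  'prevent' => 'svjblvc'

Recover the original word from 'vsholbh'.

In sailing: s→v is +3, a→e is +4, i→n is +5, l→r is +6 — the shift increases by 1 each position. The shift increases by 1 at each position, starting from +3: 3, 4, 5, ….
Undoing it on vsholbh: v−3=s, s−4=o, h−5=c, o−6=i, l−7=e, b−8=t, h−9=y.

society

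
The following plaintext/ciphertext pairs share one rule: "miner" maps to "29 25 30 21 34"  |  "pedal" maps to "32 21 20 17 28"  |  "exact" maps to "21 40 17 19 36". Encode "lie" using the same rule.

28 25 21

m is letter #13 and maps to 29: an offset of 16. Letters become their 1-based position plus 16 (so a→17, b→18, …).
On lie: l=12→28, i=9→25, e=5→21.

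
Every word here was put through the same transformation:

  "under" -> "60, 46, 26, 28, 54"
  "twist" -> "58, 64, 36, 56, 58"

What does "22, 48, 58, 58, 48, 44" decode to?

With a=1..z=26, the number is 2·pos + 18.
Decoding 22, 48, 58, 58, 48, 44: 22→(22−18)÷2=2=b, 48→(48−18)÷2=15=o, 58→(58−18)÷2=20=t, 58→(58−18)÷2=20=t, 48→(48−18)÷2=15=o, 44→(44−18)÷2=13=m.

bottom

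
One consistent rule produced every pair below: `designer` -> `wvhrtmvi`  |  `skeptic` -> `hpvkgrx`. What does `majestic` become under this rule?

Each pair mirrors across the alphabet (d↔w, e↔v, s↔h): positions sum to 25. This is the alphabet-reversal cipher (Atbash): a becomes z, b becomes y, etc.
For majestic: m↔n, a↔z, j↔q, e↔v, s↔h, t↔g, i↔r, c↔x.

nzqvhgrx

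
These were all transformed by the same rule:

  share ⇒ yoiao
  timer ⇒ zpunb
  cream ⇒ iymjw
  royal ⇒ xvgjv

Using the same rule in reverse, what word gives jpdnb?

In share: s→y is +6, h→o is +7, a→i is +8, r→a is +9 — the shift increases by 1 each position. Letter i (0-indexed) is shifted by i+6, so successive shifts are 6, 7, 8, ….
Decoding jpdnb: j−6=d, p−7=i, d−8=v, n−9=e, b−10=r.

diver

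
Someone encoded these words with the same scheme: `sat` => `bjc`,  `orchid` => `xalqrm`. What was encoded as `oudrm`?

fluid

This is a Caesar cipher with shift 9.
Reversing it on oudrm: o−9=f, u−9=l, d−9=u, r−9=i, m−9=d.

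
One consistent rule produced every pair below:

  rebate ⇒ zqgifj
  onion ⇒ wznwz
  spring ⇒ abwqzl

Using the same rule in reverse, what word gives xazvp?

The shifts repeat in a cycle of length 3: positions 0,1,… shift by +8, +12, +5, then the pattern repeats.
Decoding xazvp: x−8=p, a−12=o, z−5=u, v−8=n, p−12=d.

pound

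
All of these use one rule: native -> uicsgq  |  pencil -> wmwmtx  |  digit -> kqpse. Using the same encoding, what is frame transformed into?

mzjwp

In native: n→u is +7, a→i is +8, t→c is +9, i→s is +10 — the shift increases by 1 each position. Letter i (0-indexed) is shifted by i+7, so successive shifts are 7, 8, 9, ….
For frame: f+7=m, r+8=z, a+9=j, m+10=w, e+11=p.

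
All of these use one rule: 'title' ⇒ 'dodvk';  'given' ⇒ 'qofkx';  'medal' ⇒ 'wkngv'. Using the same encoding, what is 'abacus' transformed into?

Vowels shift forward by 6 and consonants shift forward by 10.
For abacus: a(vowel)+6=g, b(cons)+10=l, a(vowel)+6=g, c(cons)+10=m, u(vowel)+6=a, s(cons)+10=c.

glgmac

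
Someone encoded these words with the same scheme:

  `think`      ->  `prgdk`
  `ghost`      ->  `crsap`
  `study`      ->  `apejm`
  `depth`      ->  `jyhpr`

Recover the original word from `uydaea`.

t(19)→p(15) and h(7)→r(17) fit y≡15x+16 (mod 26); the inverse of 15 mod 26 is 7. This is an affine cipher: with a=0,…,z=25, each position x becomes (15x+16) mod 26.
Decoding uydaea: u(20)→7·(20−16)≡2=c; y(24)→7·(24−16)≡4=e; d(3)→7·(3−16)≡13=n; a(0)→7·(0−16)≡18=s; e(4)→7·(4−16)≡20=u; a(0)→7·(0−16)≡18=s (all mod 26).

census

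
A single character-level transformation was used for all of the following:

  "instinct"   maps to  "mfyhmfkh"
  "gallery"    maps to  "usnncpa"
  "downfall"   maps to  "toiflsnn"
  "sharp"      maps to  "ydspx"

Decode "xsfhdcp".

This is an affine cipher: with a=0,…,z=25, each position x becomes (9x+18) mod 26.
Reversing it on xsfhdcp: x(23)→3·(23−18)≡15=p; s(18)→3·(18−18)≡0=a; f(5)→3·(5−18)≡13=n; h(7)→3·(7−18)≡19=t; d(3)→3·(3−18)≡7=h; c(2)→3·(2−18)≡4=e; p(15)→3·(15−18)≡17=r (all mod 26).

panther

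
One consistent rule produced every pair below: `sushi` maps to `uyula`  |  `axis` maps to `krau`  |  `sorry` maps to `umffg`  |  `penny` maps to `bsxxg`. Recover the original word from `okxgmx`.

s(18)→u(20) and u(20)→y(24) fit y≡15x+10 (mod 26); the inverse of 15 mod 26 is 7. This is an affine cipher: with a=0,…,z=25, each position x becomes (15x+10) mod 26.
Reversing it on okxgmx: o(14)→7·(14−10)≡2=c; k(10)→7·(10−10)≡0=a; x(23)→7·(23−10)≡13=n; g(6)→7·(6−10)≡24=y; m(12)→7·(12−10)≡14=o; x(23)→7·(23−10)≡13=n (all mod 26).

canyon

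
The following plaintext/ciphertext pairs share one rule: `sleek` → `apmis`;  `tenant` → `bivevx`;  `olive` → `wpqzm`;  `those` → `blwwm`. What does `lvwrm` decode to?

drone

Shifts by position in sleek: pos 0: s→a (+8), pos 1: l→p (+4), pos 2: e→m (+8), pos 3: e→i (+4) — repeating every 2. It's a Vigenère-style cipher with numeric key [8,4]: position i shifts by key[i mod 2].
Undoing it on lvwrm: l−8=d, v−4=r, w−8=o, r−4=n, m−8=e.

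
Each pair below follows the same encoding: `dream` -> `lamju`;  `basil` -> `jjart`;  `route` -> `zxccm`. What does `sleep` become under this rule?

aumnx

Shifts by position in dream: pos 0: d→l (+8), pos 1: r→a (+9), pos 2: e→m (+8), pos 3: a→j (+9) — repeating every 2. A repeating key of period 2 is used — shifts +8, +9 over and over.
For sleep: s+8=a, l+9=u, e+8=m, e+9=n, p+8=x.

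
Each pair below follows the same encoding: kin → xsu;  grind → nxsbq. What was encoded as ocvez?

pulse

The word is reversed, then every letter is shifted forward by 10.
Undoing it on ocvez: shift back: o−10=e, c−10=s, v−10=l, e−10=u, z−10=p → eslup; then reverse → pulse.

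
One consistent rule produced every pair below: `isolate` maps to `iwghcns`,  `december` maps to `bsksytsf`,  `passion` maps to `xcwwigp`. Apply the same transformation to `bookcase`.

tggqkcws

i(8)→i(8) and s(18)→w(22) fit y≡17x+2 (mod 26); the inverse of 17 mod 26 is 23. Each letter's alphabet position (a=0..z=25) is mapped through 17·x+2 mod 26 — an affine cipher.
On bookcase: b(1)→17·1+2≡19=t; o(14)→17·14+2≡6=g; o(14)→17·14+2≡6=g; k(10)→17·10+2≡16=q; c(2)→17·2+2≡10=k; a(0)→17·0+2≡2=c; s(18)→17·18+2≡22=w; e(4)→17·4+2≡18=s (all mod 26).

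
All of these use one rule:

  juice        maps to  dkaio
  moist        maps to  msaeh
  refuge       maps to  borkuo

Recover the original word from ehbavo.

This is an affine cipher: with a=0,…,z=25, each position x becomes (3x+2) mod 26.
Decoding ehbavo: e(4)→9·(4−2)≡18=s; h(7)→9·(7−2)≡19=t; b(1)→9·(1−2)≡17=r; a(0)→9·(0−2)≡8=i; v(21)→9·(21−2)≡15=p; o(14)→9·(14−2)≡4=e (all mod 26).

stripe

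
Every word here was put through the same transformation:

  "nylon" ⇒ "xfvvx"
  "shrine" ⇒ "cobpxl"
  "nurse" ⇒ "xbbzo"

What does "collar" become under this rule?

mvvsky

Shifts by position in nylon: pos 0: n→x (+10), pos 1: y→f (+7), pos 2: l→v (+10), pos 3: o→v (+7) — repeating every 2. A repeating key of period 2 is used — shifts +10, +7 over and over.
Applying it to collar: c+10=m, o+7=v, l+10=v, l+7=s, a+10=k, r+7=y.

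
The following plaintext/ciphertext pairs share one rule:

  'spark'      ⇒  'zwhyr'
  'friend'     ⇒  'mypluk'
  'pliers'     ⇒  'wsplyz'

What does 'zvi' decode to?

Compare letters: s→z is +7, p→w is +7, a→h is +7 — a constant shift. Every letter moves 7 places later in the alphabet, wrapping around z→a.
Undoing it on zvi: z−7=s, v−7=o, i−7=b.

sob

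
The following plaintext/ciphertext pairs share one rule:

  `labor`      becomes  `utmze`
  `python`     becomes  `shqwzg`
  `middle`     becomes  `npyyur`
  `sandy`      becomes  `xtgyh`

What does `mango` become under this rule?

ntgdz

l(11)→u(20) and a(0)→t(19) fit y≡19x+19 (mod 26); the inverse of 19 mod 26 is 11. This is an affine cipher: with a=0,…,z=25, each position x becomes (19x+19) mod 26.
On mango: m(12)→19·12+19≡13=n; a(0)→19·0+19≡19=t; n(13)→19·13+19≡6=g; g(6)→19·6+19≡3=d; o(14)→19·14+19≡25=z (all mod 26).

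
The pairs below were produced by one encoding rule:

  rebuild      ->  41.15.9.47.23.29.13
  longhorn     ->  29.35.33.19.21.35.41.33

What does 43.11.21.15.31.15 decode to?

With a=1..z=26, the number is 2·pos + 5.
Undoing it on 43.11.21.15.31.15: 43→(43−5)÷2=19=s, 11→(11−5)÷2=3=c, 21→(21−5)÷2=8=h, 15→(15−5)÷2=5=e, 31→(31−5)÷2=13=m, 15→(15−5)÷2=5=e.

scheme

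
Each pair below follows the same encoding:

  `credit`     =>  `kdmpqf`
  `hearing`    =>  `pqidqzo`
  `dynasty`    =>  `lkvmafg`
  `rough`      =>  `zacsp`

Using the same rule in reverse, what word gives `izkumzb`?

ancient

Shifts by position in credit: pos 0: c→k (+8), pos 1: r→d (+12), pos 2: e→m (+8), pos 3: d→p (+12) — repeating every 2. It's a Vigenère-style cipher with numeric key [8,12]: position i shifts by key[i mod 2].
Decoding izkumzb: i−8=a, z−12=n, k−8=c, u−12=i, m−8=e, z−12=n, b−8=t.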